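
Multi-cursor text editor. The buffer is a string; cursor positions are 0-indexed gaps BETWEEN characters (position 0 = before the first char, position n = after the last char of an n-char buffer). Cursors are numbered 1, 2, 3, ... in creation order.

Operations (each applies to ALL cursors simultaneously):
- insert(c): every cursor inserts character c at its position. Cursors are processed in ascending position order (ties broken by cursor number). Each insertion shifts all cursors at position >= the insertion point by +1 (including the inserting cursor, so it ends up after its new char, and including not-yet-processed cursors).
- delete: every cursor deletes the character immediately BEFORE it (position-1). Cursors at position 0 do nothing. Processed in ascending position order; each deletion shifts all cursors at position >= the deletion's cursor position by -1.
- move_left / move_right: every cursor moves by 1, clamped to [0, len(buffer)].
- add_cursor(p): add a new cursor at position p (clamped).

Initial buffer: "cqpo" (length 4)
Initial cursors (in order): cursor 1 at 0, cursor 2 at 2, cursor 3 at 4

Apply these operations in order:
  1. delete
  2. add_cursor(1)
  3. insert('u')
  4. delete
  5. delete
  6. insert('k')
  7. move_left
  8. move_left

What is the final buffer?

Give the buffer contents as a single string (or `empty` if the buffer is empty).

Answer: kkkk

Derivation:
After op 1 (delete): buffer="cp" (len 2), cursors c1@0 c2@1 c3@2, authorship ..
After op 2 (add_cursor(1)): buffer="cp" (len 2), cursors c1@0 c2@1 c4@1 c3@2, authorship ..
After op 3 (insert('u')): buffer="ucuupu" (len 6), cursors c1@1 c2@4 c4@4 c3@6, authorship 1.24.3
After op 4 (delete): buffer="cp" (len 2), cursors c1@0 c2@1 c4@1 c3@2, authorship ..
After op 5 (delete): buffer="" (len 0), cursors c1@0 c2@0 c3@0 c4@0, authorship 
After op 6 (insert('k')): buffer="kkkk" (len 4), cursors c1@4 c2@4 c3@4 c4@4, authorship 1234
After op 7 (move_left): buffer="kkkk" (len 4), cursors c1@3 c2@3 c3@3 c4@3, authorship 1234
After op 8 (move_left): buffer="kkkk" (len 4), cursors c1@2 c2@2 c3@2 c4@2, authorship 1234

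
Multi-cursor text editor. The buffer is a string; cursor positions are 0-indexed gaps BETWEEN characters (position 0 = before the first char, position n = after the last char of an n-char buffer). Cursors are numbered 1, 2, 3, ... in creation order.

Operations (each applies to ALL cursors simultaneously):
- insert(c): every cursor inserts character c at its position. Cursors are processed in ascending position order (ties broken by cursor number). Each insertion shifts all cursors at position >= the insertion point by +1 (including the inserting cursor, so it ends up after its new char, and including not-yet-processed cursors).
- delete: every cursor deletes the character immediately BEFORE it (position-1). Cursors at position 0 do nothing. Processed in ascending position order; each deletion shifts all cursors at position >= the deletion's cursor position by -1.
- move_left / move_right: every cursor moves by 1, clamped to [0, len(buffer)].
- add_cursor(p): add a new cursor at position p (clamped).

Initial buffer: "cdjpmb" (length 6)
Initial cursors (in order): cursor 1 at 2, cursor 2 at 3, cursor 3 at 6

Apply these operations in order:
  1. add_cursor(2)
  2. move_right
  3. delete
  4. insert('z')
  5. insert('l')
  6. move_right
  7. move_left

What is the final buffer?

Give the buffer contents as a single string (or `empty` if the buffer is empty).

Answer: czzzlllmzl

Derivation:
After op 1 (add_cursor(2)): buffer="cdjpmb" (len 6), cursors c1@2 c4@2 c2@3 c3@6, authorship ......
After op 2 (move_right): buffer="cdjpmb" (len 6), cursors c1@3 c4@3 c2@4 c3@6, authorship ......
After op 3 (delete): buffer="cm" (len 2), cursors c1@1 c2@1 c4@1 c3@2, authorship ..
After op 4 (insert('z')): buffer="czzzmz" (len 6), cursors c1@4 c2@4 c4@4 c3@6, authorship .124.3
After op 5 (insert('l')): buffer="czzzlllmzl" (len 10), cursors c1@7 c2@7 c4@7 c3@10, authorship .124124.33
After op 6 (move_right): buffer="czzzlllmzl" (len 10), cursors c1@8 c2@8 c4@8 c3@10, authorship .124124.33
After op 7 (move_left): buffer="czzzlllmzl" (len 10), cursors c1@7 c2@7 c4@7 c3@9, authorship .124124.33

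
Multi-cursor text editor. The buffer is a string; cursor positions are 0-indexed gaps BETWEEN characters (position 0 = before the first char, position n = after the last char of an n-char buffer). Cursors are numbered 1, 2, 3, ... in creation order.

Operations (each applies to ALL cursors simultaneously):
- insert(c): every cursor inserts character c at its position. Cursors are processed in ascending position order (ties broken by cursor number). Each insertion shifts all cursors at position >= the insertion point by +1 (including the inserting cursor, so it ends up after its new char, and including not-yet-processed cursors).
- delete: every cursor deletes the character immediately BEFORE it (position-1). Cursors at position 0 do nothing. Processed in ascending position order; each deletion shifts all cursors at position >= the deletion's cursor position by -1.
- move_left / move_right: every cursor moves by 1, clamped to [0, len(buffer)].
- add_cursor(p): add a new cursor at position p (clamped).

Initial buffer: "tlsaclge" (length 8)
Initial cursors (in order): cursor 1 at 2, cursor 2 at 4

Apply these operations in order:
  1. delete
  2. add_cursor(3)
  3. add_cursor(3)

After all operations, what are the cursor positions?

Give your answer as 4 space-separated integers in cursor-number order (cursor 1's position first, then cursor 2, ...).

After op 1 (delete): buffer="tsclge" (len 6), cursors c1@1 c2@2, authorship ......
After op 2 (add_cursor(3)): buffer="tsclge" (len 6), cursors c1@1 c2@2 c3@3, authorship ......
After op 3 (add_cursor(3)): buffer="tsclge" (len 6), cursors c1@1 c2@2 c3@3 c4@3, authorship ......

Answer: 1 2 3 3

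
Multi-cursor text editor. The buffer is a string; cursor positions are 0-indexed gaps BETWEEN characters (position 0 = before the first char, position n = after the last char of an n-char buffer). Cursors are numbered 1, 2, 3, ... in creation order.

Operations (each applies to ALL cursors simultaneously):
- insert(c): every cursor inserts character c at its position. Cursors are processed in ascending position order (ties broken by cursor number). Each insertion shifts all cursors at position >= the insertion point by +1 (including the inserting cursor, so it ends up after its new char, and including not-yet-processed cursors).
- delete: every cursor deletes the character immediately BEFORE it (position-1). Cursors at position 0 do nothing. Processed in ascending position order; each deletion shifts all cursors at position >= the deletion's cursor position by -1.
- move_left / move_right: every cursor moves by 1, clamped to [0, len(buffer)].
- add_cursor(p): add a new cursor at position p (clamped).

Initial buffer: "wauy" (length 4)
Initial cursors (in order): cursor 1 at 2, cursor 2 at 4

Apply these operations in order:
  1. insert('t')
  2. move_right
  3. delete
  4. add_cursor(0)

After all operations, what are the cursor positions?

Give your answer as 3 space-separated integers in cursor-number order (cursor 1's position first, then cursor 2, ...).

Answer: 3 4 0

Derivation:
After op 1 (insert('t')): buffer="watuyt" (len 6), cursors c1@3 c2@6, authorship ..1..2
After op 2 (move_right): buffer="watuyt" (len 6), cursors c1@4 c2@6, authorship ..1..2
After op 3 (delete): buffer="waty" (len 4), cursors c1@3 c2@4, authorship ..1.
After op 4 (add_cursor(0)): buffer="waty" (len 4), cursors c3@0 c1@3 c2@4, authorship ..1.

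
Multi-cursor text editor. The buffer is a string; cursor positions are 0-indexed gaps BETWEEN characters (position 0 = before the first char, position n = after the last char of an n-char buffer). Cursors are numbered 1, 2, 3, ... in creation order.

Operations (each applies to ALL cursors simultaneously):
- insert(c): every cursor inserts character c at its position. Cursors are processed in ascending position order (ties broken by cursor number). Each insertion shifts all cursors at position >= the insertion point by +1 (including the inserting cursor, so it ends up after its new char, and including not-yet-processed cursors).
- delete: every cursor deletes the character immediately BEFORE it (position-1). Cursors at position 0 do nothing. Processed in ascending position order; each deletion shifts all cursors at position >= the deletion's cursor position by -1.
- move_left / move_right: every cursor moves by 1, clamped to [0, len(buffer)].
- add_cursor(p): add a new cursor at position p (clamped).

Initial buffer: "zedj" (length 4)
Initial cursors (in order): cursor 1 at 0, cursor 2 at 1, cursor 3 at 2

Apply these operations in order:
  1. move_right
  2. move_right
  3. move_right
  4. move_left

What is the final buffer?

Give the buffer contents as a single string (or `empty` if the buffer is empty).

Answer: zedj

Derivation:
After op 1 (move_right): buffer="zedj" (len 4), cursors c1@1 c2@2 c3@3, authorship ....
After op 2 (move_right): buffer="zedj" (len 4), cursors c1@2 c2@3 c3@4, authorship ....
After op 3 (move_right): buffer="zedj" (len 4), cursors c1@3 c2@4 c3@4, authorship ....
After op 4 (move_left): buffer="zedj" (len 4), cursors c1@2 c2@3 c3@3, authorship ....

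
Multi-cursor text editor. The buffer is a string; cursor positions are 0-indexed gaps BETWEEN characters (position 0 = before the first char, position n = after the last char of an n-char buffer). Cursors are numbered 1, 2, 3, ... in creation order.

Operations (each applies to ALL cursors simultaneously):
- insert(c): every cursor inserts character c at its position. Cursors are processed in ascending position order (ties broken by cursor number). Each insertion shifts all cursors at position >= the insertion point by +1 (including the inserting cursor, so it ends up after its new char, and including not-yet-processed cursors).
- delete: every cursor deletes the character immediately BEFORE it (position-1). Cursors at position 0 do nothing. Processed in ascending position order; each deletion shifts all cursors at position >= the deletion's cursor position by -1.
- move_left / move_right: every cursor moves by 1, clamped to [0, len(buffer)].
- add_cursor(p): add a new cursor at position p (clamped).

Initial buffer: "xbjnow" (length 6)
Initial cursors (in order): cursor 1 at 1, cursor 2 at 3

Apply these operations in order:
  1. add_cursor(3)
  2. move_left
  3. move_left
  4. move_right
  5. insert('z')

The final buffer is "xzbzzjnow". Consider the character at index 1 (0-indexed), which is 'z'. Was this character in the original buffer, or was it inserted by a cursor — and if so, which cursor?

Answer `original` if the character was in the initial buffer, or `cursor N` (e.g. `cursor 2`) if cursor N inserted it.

After op 1 (add_cursor(3)): buffer="xbjnow" (len 6), cursors c1@1 c2@3 c3@3, authorship ......
After op 2 (move_left): buffer="xbjnow" (len 6), cursors c1@0 c2@2 c3@2, authorship ......
After op 3 (move_left): buffer="xbjnow" (len 6), cursors c1@0 c2@1 c3@1, authorship ......
After op 4 (move_right): buffer="xbjnow" (len 6), cursors c1@1 c2@2 c3@2, authorship ......
After op 5 (insert('z')): buffer="xzbzzjnow" (len 9), cursors c1@2 c2@5 c3@5, authorship .1.23....
Authorship (.=original, N=cursor N): . 1 . 2 3 . . . .
Index 1: author = 1

Answer: cursor 1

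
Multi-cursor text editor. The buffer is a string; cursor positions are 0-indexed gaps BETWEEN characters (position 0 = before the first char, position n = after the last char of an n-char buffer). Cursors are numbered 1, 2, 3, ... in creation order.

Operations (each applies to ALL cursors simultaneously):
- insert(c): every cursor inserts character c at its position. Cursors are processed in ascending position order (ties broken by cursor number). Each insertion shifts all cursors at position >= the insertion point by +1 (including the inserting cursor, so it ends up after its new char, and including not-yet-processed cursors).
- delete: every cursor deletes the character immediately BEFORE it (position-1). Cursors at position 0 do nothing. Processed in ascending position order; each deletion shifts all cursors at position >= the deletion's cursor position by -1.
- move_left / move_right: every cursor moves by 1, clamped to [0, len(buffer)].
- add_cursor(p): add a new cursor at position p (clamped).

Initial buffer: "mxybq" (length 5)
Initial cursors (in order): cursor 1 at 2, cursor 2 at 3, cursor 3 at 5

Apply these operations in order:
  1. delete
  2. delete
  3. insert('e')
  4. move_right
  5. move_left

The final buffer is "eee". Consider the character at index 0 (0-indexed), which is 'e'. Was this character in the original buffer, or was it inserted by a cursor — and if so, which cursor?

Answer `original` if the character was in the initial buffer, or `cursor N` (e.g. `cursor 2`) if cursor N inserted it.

After op 1 (delete): buffer="mb" (len 2), cursors c1@1 c2@1 c3@2, authorship ..
After op 2 (delete): buffer="" (len 0), cursors c1@0 c2@0 c3@0, authorship 
After op 3 (insert('e')): buffer="eee" (len 3), cursors c1@3 c2@3 c3@3, authorship 123
After op 4 (move_right): buffer="eee" (len 3), cursors c1@3 c2@3 c3@3, authorship 123
After op 5 (move_left): buffer="eee" (len 3), cursors c1@2 c2@2 c3@2, authorship 123
Authorship (.=original, N=cursor N): 1 2 3
Index 0: author = 1

Answer: cursor 1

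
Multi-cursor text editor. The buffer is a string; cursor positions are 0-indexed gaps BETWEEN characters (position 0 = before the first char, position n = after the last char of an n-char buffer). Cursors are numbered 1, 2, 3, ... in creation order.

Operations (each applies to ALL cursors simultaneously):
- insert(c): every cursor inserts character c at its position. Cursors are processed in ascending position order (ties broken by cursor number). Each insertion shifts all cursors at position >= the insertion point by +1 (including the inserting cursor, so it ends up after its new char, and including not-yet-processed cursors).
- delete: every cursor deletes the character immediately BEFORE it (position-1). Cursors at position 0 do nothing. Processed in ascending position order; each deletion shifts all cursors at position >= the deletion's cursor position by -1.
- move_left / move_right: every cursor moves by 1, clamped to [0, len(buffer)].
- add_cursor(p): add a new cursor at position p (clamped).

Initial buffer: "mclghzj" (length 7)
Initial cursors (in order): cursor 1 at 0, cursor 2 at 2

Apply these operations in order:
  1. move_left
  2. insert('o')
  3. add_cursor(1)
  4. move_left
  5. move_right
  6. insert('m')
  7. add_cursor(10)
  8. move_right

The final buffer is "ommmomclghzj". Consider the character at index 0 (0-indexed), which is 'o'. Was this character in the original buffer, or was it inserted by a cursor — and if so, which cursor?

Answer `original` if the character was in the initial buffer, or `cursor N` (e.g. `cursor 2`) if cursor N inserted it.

Answer: cursor 1

Derivation:
After op 1 (move_left): buffer="mclghzj" (len 7), cursors c1@0 c2@1, authorship .......
After op 2 (insert('o')): buffer="omoclghzj" (len 9), cursors c1@1 c2@3, authorship 1.2......
After op 3 (add_cursor(1)): buffer="omoclghzj" (len 9), cursors c1@1 c3@1 c2@3, authorship 1.2......
After op 4 (move_left): buffer="omoclghzj" (len 9), cursors c1@0 c3@0 c2@2, authorship 1.2......
After op 5 (move_right): buffer="omoclghzj" (len 9), cursors c1@1 c3@1 c2@3, authorship 1.2......
After op 6 (insert('m')): buffer="ommmomclghzj" (len 12), cursors c1@3 c3@3 c2@6, authorship 113.22......
After op 7 (add_cursor(10)): buffer="ommmomclghzj" (len 12), cursors c1@3 c3@3 c2@6 c4@10, authorship 113.22......
After op 8 (move_right): buffer="ommmomclghzj" (len 12), cursors c1@4 c3@4 c2@7 c4@11, authorship 113.22......
Authorship (.=original, N=cursor N): 1 1 3 . 2 2 . . . . . .
Index 0: author = 1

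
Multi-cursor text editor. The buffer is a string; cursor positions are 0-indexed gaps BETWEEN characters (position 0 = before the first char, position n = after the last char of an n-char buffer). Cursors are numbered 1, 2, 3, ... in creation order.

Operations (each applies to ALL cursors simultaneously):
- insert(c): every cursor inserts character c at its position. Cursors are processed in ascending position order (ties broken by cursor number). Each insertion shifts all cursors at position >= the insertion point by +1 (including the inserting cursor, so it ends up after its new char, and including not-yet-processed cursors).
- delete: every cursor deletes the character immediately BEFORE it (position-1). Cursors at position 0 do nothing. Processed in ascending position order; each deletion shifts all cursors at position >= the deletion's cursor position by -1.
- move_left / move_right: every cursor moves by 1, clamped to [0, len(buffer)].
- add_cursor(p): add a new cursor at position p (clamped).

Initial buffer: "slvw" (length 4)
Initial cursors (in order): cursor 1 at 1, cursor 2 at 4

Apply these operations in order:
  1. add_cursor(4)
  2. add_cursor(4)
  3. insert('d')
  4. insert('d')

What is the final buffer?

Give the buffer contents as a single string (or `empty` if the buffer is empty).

After op 1 (add_cursor(4)): buffer="slvw" (len 4), cursors c1@1 c2@4 c3@4, authorship ....
After op 2 (add_cursor(4)): buffer="slvw" (len 4), cursors c1@1 c2@4 c3@4 c4@4, authorship ....
After op 3 (insert('d')): buffer="sdlvwddd" (len 8), cursors c1@2 c2@8 c3@8 c4@8, authorship .1...234
After op 4 (insert('d')): buffer="sddlvwdddddd" (len 12), cursors c1@3 c2@12 c3@12 c4@12, authorship .11...234234

Answer: sddlvwdddddd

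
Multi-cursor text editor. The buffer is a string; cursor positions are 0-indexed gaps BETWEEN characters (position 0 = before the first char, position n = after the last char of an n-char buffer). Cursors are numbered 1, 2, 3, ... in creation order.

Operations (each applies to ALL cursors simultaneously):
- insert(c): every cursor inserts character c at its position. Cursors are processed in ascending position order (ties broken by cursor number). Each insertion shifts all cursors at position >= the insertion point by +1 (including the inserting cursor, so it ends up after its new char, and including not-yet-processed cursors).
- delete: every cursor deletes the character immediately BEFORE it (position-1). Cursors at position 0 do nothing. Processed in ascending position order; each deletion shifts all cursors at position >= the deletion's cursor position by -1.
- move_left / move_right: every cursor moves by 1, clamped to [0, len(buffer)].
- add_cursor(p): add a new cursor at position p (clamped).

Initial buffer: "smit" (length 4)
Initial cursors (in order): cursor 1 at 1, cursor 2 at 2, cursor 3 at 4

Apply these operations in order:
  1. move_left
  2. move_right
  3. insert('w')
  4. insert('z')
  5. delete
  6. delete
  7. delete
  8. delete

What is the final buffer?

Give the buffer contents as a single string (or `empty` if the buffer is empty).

After op 1 (move_left): buffer="smit" (len 4), cursors c1@0 c2@1 c3@3, authorship ....
After op 2 (move_right): buffer="smit" (len 4), cursors c1@1 c2@2 c3@4, authorship ....
After op 3 (insert('w')): buffer="swmwitw" (len 7), cursors c1@2 c2@4 c3@7, authorship .1.2..3
After op 4 (insert('z')): buffer="swzmwzitwz" (len 10), cursors c1@3 c2@6 c3@10, authorship .11.22..33
After op 5 (delete): buffer="swmwitw" (len 7), cursors c1@2 c2@4 c3@7, authorship .1.2..3
After op 6 (delete): buffer="smit" (len 4), cursors c1@1 c2@2 c3@4, authorship ....
After op 7 (delete): buffer="i" (len 1), cursors c1@0 c2@0 c3@1, authorship .
After op 8 (delete): buffer="" (len 0), cursors c1@0 c2@0 c3@0, authorship 

Answer: empty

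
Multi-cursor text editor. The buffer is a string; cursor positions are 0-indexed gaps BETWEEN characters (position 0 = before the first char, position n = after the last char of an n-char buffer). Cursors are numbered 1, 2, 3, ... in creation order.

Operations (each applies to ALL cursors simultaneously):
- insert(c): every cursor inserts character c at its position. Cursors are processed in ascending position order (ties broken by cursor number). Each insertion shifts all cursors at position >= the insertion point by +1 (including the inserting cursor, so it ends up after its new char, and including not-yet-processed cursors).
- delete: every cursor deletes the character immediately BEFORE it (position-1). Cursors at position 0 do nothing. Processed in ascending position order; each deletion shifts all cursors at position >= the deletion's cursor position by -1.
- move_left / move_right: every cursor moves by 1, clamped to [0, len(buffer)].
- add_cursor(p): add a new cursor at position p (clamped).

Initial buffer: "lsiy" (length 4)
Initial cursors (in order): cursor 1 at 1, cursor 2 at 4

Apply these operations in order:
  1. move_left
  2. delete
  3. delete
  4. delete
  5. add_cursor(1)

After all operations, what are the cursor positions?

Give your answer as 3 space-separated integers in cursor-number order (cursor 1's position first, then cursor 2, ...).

After op 1 (move_left): buffer="lsiy" (len 4), cursors c1@0 c2@3, authorship ....
After op 2 (delete): buffer="lsy" (len 3), cursors c1@0 c2@2, authorship ...
After op 3 (delete): buffer="ly" (len 2), cursors c1@0 c2@1, authorship ..
After op 4 (delete): buffer="y" (len 1), cursors c1@0 c2@0, authorship .
After op 5 (add_cursor(1)): buffer="y" (len 1), cursors c1@0 c2@0 c3@1, authorship .

Answer: 0 0 1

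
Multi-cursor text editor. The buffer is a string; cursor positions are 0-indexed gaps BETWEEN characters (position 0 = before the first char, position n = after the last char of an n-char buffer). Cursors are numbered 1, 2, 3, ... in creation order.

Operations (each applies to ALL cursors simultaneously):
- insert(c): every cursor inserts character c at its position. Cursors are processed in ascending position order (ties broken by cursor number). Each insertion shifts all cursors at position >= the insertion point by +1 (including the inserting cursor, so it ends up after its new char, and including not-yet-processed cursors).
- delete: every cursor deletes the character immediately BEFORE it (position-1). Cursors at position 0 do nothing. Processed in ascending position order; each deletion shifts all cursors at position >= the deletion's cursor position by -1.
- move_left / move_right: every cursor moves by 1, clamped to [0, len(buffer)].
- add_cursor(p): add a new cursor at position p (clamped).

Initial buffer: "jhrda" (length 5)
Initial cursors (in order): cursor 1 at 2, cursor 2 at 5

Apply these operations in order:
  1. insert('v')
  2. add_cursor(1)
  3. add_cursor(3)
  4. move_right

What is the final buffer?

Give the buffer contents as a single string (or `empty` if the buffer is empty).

Answer: jhvrdav

Derivation:
After op 1 (insert('v')): buffer="jhvrdav" (len 7), cursors c1@3 c2@7, authorship ..1...2
After op 2 (add_cursor(1)): buffer="jhvrdav" (len 7), cursors c3@1 c1@3 c2@7, authorship ..1...2
After op 3 (add_cursor(3)): buffer="jhvrdav" (len 7), cursors c3@1 c1@3 c4@3 c2@7, authorship ..1...2
After op 4 (move_right): buffer="jhvrdav" (len 7), cursors c3@2 c1@4 c4@4 c2@7, authorship ..1...2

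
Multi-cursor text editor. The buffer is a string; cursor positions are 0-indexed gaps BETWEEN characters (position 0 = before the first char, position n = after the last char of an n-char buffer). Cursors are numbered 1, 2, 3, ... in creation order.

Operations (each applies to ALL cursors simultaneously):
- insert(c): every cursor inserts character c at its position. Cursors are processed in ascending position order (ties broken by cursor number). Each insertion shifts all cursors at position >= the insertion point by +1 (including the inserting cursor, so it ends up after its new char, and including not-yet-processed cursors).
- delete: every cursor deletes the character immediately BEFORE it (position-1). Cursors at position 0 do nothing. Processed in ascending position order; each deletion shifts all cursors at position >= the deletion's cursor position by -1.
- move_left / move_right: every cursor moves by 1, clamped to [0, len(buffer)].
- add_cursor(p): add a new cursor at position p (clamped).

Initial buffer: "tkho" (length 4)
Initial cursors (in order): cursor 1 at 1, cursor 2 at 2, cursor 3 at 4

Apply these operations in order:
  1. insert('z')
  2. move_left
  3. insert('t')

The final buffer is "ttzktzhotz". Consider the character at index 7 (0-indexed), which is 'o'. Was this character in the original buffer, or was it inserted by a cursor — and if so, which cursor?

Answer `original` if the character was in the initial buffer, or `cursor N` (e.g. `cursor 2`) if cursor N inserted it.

Answer: original

Derivation:
After op 1 (insert('z')): buffer="tzkzhoz" (len 7), cursors c1@2 c2@4 c3@7, authorship .1.2..3
After op 2 (move_left): buffer="tzkzhoz" (len 7), cursors c1@1 c2@3 c3@6, authorship .1.2..3
After op 3 (insert('t')): buffer="ttzktzhotz" (len 10), cursors c1@2 c2@5 c3@9, authorship .11.22..33
Authorship (.=original, N=cursor N): . 1 1 . 2 2 . . 3 3
Index 7: author = original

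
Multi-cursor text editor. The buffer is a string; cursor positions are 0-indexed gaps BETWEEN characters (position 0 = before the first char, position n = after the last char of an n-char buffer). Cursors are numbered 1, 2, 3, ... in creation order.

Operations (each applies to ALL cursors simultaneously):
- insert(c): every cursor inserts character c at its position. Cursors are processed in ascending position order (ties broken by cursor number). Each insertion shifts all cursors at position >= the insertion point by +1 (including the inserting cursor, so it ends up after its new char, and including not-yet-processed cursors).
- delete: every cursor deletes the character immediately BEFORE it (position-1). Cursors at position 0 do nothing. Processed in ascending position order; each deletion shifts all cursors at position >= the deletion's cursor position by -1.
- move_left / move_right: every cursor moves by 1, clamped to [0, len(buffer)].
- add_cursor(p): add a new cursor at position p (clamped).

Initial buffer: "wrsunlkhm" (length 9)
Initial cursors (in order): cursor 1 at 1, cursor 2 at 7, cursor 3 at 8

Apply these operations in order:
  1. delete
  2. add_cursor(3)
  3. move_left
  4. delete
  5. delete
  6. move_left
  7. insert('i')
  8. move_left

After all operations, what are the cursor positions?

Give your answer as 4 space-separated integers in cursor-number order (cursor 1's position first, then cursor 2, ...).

Answer: 3 3 3 3

Derivation:
After op 1 (delete): buffer="rsunlm" (len 6), cursors c1@0 c2@5 c3@5, authorship ......
After op 2 (add_cursor(3)): buffer="rsunlm" (len 6), cursors c1@0 c4@3 c2@5 c3@5, authorship ......
After op 3 (move_left): buffer="rsunlm" (len 6), cursors c1@0 c4@2 c2@4 c3@4, authorship ......
After op 4 (delete): buffer="rlm" (len 3), cursors c1@0 c2@1 c3@1 c4@1, authorship ...
After op 5 (delete): buffer="lm" (len 2), cursors c1@0 c2@0 c3@0 c4@0, authorship ..
After op 6 (move_left): buffer="lm" (len 2), cursors c1@0 c2@0 c3@0 c4@0, authorship ..
After op 7 (insert('i')): buffer="iiiilm" (len 6), cursors c1@4 c2@4 c3@4 c4@4, authorship 1234..
After op 8 (move_left): buffer="iiiilm" (len 6), cursors c1@3 c2@3 c3@3 c4@3, authorship 1234..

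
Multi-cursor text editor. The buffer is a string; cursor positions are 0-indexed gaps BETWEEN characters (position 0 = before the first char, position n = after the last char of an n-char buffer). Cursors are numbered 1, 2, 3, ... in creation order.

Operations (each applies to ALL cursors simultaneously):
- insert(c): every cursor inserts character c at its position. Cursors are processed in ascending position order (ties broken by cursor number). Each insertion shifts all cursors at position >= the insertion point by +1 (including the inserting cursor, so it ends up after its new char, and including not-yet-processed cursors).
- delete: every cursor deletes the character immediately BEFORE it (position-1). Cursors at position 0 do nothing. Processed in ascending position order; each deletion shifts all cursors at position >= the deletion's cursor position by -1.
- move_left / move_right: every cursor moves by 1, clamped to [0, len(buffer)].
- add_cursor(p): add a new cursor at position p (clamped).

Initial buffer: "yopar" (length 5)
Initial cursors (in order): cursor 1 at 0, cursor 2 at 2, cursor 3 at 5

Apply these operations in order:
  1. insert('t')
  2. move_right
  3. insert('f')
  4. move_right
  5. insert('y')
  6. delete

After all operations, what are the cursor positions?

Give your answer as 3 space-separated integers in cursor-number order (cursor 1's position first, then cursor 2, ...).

Answer: 4 8 11

Derivation:
After op 1 (insert('t')): buffer="tyotpart" (len 8), cursors c1@1 c2@4 c3@8, authorship 1..2...3
After op 2 (move_right): buffer="tyotpart" (len 8), cursors c1@2 c2@5 c3@8, authorship 1..2...3
After op 3 (insert('f')): buffer="tyfotpfartf" (len 11), cursors c1@3 c2@7 c3@11, authorship 1.1.2.2..33
After op 4 (move_right): buffer="tyfotpfartf" (len 11), cursors c1@4 c2@8 c3@11, authorship 1.1.2.2..33
After op 5 (insert('y')): buffer="tyfoytpfayrtfy" (len 14), cursors c1@5 c2@10 c3@14, authorship 1.1.12.2.2.333
After op 6 (delete): buffer="tyfotpfartf" (len 11), cursors c1@4 c2@8 c3@11, authorship 1.1.2.2..33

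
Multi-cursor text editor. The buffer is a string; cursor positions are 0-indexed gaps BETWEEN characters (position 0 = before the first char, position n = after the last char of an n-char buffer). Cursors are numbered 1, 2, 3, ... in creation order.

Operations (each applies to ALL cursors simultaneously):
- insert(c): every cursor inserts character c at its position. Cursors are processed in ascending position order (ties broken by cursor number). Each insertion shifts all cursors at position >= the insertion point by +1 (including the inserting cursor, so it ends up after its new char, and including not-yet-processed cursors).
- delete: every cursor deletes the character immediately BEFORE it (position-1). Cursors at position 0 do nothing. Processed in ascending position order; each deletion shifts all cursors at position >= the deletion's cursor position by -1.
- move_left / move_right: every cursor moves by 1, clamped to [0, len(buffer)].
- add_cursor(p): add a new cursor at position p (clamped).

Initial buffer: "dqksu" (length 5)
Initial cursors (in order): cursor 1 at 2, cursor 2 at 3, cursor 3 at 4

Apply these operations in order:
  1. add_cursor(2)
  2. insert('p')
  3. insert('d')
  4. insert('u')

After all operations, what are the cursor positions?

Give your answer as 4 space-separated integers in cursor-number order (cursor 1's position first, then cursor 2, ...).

Answer: 8 12 16 8

Derivation:
After op 1 (add_cursor(2)): buffer="dqksu" (len 5), cursors c1@2 c4@2 c2@3 c3@4, authorship .....
After op 2 (insert('p')): buffer="dqppkpspu" (len 9), cursors c1@4 c4@4 c2@6 c3@8, authorship ..14.2.3.
After op 3 (insert('d')): buffer="dqppddkpdspdu" (len 13), cursors c1@6 c4@6 c2@9 c3@12, authorship ..1414.22.33.
After op 4 (insert('u')): buffer="dqppdduukpduspduu" (len 17), cursors c1@8 c4@8 c2@12 c3@16, authorship ..141414.222.333.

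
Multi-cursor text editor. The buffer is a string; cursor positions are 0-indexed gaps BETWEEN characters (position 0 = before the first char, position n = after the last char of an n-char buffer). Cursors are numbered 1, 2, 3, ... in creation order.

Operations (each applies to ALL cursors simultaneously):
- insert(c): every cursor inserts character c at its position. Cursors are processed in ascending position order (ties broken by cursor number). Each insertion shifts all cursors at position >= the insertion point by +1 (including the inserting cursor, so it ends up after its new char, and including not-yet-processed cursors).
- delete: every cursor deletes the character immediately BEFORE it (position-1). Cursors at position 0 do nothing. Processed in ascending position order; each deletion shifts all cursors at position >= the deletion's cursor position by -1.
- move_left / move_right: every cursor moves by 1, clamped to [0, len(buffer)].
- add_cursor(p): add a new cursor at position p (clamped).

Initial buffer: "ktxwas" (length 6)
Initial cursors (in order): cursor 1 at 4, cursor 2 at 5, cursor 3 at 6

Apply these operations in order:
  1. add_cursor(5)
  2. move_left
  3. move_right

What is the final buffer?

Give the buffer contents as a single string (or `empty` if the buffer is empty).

After op 1 (add_cursor(5)): buffer="ktxwas" (len 6), cursors c1@4 c2@5 c4@5 c3@6, authorship ......
After op 2 (move_left): buffer="ktxwas" (len 6), cursors c1@3 c2@4 c4@4 c3@5, authorship ......
After op 3 (move_right): buffer="ktxwas" (len 6), cursors c1@4 c2@5 c4@5 c3@6, authorship ......

Answer: ktxwas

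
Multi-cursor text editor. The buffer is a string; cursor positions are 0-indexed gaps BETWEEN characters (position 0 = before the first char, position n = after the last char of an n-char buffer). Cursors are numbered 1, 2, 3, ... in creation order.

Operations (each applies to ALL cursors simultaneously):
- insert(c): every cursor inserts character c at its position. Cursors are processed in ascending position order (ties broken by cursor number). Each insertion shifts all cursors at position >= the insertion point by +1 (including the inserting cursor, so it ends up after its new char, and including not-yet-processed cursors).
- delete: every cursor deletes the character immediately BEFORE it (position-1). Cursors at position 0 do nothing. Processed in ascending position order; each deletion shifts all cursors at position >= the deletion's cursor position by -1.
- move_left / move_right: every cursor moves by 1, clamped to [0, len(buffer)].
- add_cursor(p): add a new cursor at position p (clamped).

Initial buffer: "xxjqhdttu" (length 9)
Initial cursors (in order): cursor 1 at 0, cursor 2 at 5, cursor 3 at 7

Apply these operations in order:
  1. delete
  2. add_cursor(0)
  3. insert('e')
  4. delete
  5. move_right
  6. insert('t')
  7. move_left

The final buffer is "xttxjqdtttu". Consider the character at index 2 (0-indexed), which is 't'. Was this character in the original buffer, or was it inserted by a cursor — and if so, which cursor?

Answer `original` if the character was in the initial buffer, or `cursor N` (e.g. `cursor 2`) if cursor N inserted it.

Answer: cursor 4

Derivation:
After op 1 (delete): buffer="xxjqdtu" (len 7), cursors c1@0 c2@4 c3@5, authorship .......
After op 2 (add_cursor(0)): buffer="xxjqdtu" (len 7), cursors c1@0 c4@0 c2@4 c3@5, authorship .......
After op 3 (insert('e')): buffer="eexxjqedetu" (len 11), cursors c1@2 c4@2 c2@7 c3@9, authorship 14....2.3..
After op 4 (delete): buffer="xxjqdtu" (len 7), cursors c1@0 c4@0 c2@4 c3@5, authorship .......
After op 5 (move_right): buffer="xxjqdtu" (len 7), cursors c1@1 c4@1 c2@5 c3@6, authorship .......
After op 6 (insert('t')): buffer="xttxjqdtttu" (len 11), cursors c1@3 c4@3 c2@8 c3@10, authorship .14....2.3.
After op 7 (move_left): buffer="xttxjqdtttu" (len 11), cursors c1@2 c4@2 c2@7 c3@9, authorship .14....2.3.
Authorship (.=original, N=cursor N): . 1 4 . . . . 2 . 3 .
Index 2: author = 4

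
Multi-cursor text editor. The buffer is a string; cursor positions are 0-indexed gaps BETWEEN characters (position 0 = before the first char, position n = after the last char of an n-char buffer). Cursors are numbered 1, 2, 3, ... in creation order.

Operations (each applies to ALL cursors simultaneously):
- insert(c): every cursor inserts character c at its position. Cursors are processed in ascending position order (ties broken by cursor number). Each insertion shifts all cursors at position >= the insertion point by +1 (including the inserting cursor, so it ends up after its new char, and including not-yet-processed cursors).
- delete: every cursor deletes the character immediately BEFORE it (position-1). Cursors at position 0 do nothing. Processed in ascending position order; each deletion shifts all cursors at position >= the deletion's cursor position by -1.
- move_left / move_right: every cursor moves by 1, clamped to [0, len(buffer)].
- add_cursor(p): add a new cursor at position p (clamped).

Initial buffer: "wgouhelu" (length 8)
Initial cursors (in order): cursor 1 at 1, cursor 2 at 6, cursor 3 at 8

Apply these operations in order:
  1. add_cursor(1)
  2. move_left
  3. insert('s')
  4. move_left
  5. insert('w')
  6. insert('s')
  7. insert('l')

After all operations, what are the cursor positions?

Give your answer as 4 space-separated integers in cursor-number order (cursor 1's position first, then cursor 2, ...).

Answer: 7 16 22 7

Derivation:
After op 1 (add_cursor(1)): buffer="wgouhelu" (len 8), cursors c1@1 c4@1 c2@6 c3@8, authorship ........
After op 2 (move_left): buffer="wgouhelu" (len 8), cursors c1@0 c4@0 c2@5 c3@7, authorship ........
After op 3 (insert('s')): buffer="sswgouhselsu" (len 12), cursors c1@2 c4@2 c2@8 c3@11, authorship 14.....2..3.
After op 4 (move_left): buffer="sswgouhselsu" (len 12), cursors c1@1 c4@1 c2@7 c3@10, authorship 14.....2..3.
After op 5 (insert('w')): buffer="swwswgouhwselwsu" (len 16), cursors c1@3 c4@3 c2@10 c3@14, authorship 1144.....22..33.
After op 6 (insert('s')): buffer="swwssswgouhwsselwssu" (len 20), cursors c1@5 c4@5 c2@13 c3@18, authorship 114144.....222..333.
After op 7 (insert('l')): buffer="swwssllswgouhwslselwslsu" (len 24), cursors c1@7 c4@7 c2@16 c3@22, authorship 11414144.....2222..3333.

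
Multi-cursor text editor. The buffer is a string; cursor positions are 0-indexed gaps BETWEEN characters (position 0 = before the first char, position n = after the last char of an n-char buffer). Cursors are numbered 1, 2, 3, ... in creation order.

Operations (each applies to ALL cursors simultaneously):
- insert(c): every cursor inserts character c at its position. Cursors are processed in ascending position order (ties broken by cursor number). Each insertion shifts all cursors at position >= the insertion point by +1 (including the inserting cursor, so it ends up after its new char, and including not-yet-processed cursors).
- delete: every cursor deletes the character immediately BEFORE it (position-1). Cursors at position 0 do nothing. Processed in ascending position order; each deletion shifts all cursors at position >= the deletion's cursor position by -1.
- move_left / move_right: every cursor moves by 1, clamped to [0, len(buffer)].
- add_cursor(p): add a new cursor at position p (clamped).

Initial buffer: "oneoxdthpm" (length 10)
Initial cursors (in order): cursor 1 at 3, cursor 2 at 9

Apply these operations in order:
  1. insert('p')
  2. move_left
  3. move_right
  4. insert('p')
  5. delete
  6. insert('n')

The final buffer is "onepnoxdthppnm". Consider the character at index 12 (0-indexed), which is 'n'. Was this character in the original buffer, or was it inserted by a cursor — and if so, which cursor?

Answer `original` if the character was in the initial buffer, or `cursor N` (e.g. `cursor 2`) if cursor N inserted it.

Answer: cursor 2

Derivation:
After op 1 (insert('p')): buffer="onepoxdthppm" (len 12), cursors c1@4 c2@11, authorship ...1......2.
After op 2 (move_left): buffer="onepoxdthppm" (len 12), cursors c1@3 c2@10, authorship ...1......2.
After op 3 (move_right): buffer="onepoxdthppm" (len 12), cursors c1@4 c2@11, authorship ...1......2.
After op 4 (insert('p')): buffer="oneppoxdthpppm" (len 14), cursors c1@5 c2@13, authorship ...11......22.
After op 5 (delete): buffer="onepoxdthppm" (len 12), cursors c1@4 c2@11, authorship ...1......2.
After op 6 (insert('n')): buffer="onepnoxdthppnm" (len 14), cursors c1@5 c2@13, authorship ...11......22.
Authorship (.=original, N=cursor N): . . . 1 1 . . . . . . 2 2 .
Index 12: author = 2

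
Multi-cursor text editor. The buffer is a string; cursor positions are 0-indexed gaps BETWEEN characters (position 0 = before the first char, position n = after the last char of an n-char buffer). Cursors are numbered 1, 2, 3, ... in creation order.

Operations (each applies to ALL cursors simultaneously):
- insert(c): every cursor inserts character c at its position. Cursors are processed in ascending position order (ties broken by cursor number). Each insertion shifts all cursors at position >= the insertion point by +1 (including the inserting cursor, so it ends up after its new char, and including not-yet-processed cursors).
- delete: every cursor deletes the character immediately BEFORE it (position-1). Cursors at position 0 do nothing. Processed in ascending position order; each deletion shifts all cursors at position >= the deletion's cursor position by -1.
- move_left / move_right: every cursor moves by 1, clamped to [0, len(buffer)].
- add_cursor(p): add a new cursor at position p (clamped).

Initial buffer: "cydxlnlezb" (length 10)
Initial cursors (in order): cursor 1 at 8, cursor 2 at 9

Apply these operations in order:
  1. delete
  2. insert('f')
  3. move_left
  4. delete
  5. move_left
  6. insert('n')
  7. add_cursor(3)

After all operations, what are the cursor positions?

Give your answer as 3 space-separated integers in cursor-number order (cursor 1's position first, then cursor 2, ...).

After op 1 (delete): buffer="cydxlnlb" (len 8), cursors c1@7 c2@7, authorship ........
After op 2 (insert('f')): buffer="cydxlnlffb" (len 10), cursors c1@9 c2@9, authorship .......12.
After op 3 (move_left): buffer="cydxlnlffb" (len 10), cursors c1@8 c2@8, authorship .......12.
After op 4 (delete): buffer="cydxlnfb" (len 8), cursors c1@6 c2@6, authorship ......2.
After op 5 (move_left): buffer="cydxlnfb" (len 8), cursors c1@5 c2@5, authorship ......2.
After op 6 (insert('n')): buffer="cydxlnnnfb" (len 10), cursors c1@7 c2@7, authorship .....12.2.
After op 7 (add_cursor(3)): buffer="cydxlnnnfb" (len 10), cursors c3@3 c1@7 c2@7, authorship .....12.2.

Answer: 7 7 3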